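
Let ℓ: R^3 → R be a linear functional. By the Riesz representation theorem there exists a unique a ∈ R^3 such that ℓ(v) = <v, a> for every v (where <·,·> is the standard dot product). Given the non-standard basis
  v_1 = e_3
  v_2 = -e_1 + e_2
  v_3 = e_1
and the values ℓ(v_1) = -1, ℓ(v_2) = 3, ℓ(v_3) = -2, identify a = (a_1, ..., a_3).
a = (-2, 1, -1)

Write a = (a_1, ..., a_3) in the standard basis. For each basis vector v_i, ℓ(v_i) = <v_i, a> is a linear equation in the a_j's. Collect the n equations into a matrix system V a = ℓ, where row i of V is v_i (expressed in the standard basis). Since V is invertible (lower-triangular with 1s on the diagonal, up to permutation), solve by back-substitution:
  V =
[[0, 0, 1],
 [-1, 1, 0],
 [1, 0, 0]]
  V a = (-1, 3, -2)
Solving gives a = (-2, 1, -1).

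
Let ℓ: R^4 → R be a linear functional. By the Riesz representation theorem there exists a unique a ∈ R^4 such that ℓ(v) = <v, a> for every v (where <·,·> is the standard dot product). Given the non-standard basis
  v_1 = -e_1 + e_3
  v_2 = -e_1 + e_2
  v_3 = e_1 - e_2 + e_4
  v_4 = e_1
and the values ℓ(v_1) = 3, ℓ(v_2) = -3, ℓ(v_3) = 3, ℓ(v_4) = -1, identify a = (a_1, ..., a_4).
a = (-1, -4, 2, 0)

Write a = (a_1, ..., a_4) in the standard basis. For each basis vector v_i, ℓ(v_i) = <v_i, a> is a linear equation in the a_j's. Collect the n equations into a matrix system V a = ℓ, where row i of V is v_i (expressed in the standard basis). Since V is invertible (lower-triangular with 1s on the diagonal, up to permutation), solve by back-substitution:
  V =
[[-1, 0, 1, 0],
 [-1, 1, 0, 0],
 [1, -1, 0, 1],
 [1, 0, 0, 0]]
  V a = (3, -3, 3, -1)
Solving gives a = (-1, -4, 2, 0).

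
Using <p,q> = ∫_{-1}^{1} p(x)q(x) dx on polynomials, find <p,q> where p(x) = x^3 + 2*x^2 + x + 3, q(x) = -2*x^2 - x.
<p,q> = -20/3

Expand the product: p(x)·q(x) = -2*x^5 - 5*x^4 - 4*x^3 - 7*x^2 - 3*x.
∫_{-1}^{1} of each monomial x^k gives [2/(k+1) if k even, 0 if k odd]. Integrating term-by-term (or equivalently evaluating the antiderivative F(x) = -x^6/3 - x^5 - x^4 - 7*x^3/3 - 3*x^2/2 at the endpoints):
  F(1) − F(−1) = -37/6 − (1/2) = -20/3.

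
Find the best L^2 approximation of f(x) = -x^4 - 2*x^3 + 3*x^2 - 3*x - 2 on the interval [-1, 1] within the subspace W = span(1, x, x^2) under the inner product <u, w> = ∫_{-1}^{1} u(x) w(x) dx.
g(x) = 15*x^2/7 - 21*x/5 - 67/35

The best approximation g ∈ W is the orthogonal projection of f onto W. Writing g = a_0 + a_1 x + a_2 x^2, the coefficients solve the normal equations G · a = b where
  G_{ij} = <φ_i, φ_j> and b_i = <f, φ_i>, with φ_0 = 1, φ_1 = x, φ_2 = x^2.
G =
  [2, 0, 2/3]
  [0, 2/3, 0]
  [2/3, 0, 2/5],
b = (-12/5, -14/5, -44/105).
Solving gives a_0 = -67/35, a_1 = -21/5, a_2 = 15/7, so
  g(x) = 15*x^2/7 - 21*x/5 - 67/35.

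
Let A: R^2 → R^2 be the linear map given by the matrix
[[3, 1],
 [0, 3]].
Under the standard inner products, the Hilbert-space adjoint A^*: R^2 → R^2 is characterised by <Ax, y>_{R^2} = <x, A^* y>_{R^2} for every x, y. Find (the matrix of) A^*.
A^* = A^T =
[[3, 0],
 [1, 3]]

For real matrices with standard dot products, the defining identity <Ax, y> = <x, A^* y> gives (Ax)^T y = x^T (A^*) y, i.e. x^T A^T y = x^T (A^*) y. Since this holds for all x, y, we must have A^* = A^T. Therefore
A^* =
[[3, 0],
 [1, 3]].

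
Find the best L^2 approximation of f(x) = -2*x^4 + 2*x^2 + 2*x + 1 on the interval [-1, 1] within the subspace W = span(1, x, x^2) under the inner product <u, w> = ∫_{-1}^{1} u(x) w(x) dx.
g(x) = 2*x^2/7 + 2*x + 41/35

The best approximation g ∈ W is the orthogonal projection of f onto W. Writing g = a_0 + a_1 x + a_2 x^2, the coefficients solve the normal equations G · a = b where
  G_{ij} = <φ_i, φ_j> and b_i = <f, φ_i>, with φ_0 = 1, φ_1 = x, φ_2 = x^2.
G =
  [2, 0, 2/3]
  [0, 2/3, 0]
  [2/3, 0, 2/5],
b = (38/15, 4/3, 94/105).
Solving gives a_0 = 41/35, a_1 = 2, a_2 = 2/7, so
  g(x) = 2*x^2/7 + 2*x + 41/35.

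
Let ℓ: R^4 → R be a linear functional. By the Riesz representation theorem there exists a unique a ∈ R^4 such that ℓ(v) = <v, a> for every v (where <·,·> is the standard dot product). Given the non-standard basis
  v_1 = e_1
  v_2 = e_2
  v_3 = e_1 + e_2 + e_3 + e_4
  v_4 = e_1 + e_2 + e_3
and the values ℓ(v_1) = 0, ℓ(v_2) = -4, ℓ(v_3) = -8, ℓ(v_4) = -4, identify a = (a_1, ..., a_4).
a = (0, -4, 0, -4)

Write a = (a_1, ..., a_4) in the standard basis. For each basis vector v_i, ℓ(v_i) = <v_i, a> is a linear equation in the a_j's. Collect the n equations into a matrix system V a = ℓ, where row i of V is v_i (expressed in the standard basis). Since V is invertible (lower-triangular with 1s on the diagonal, up to permutation), solve by back-substitution:
  V =
[[1, 0, 0, 0],
 [0, 1, 0, 0],
 [1, 1, 1, 1],
 [1, 1, 1, 0]]
  V a = (0, -4, -8, -4)
Solving gives a = (0, -4, 0, -4).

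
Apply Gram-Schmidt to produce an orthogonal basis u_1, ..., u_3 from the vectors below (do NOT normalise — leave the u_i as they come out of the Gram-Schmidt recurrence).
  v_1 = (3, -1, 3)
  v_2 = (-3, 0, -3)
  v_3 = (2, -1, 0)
Orthogonal basis:
  u_1 = (3, -1, 3)
  u_2 = (-3/19, -18/19, -3/19)
  u_3 = (1, 0, -1)

Apply the Gram-Schmidt recurrence
  u_1 = v_1
  u_i = v_i − Σ_{j<i} ((v_i · u_j) / (u_j · u_j)) · u_j.

Step by step this gives:
  u_1 = (3, -1, 3)
  u_2 = (-3/19, -18/19, -3/19)
  u_3 = (1, 0, -1)

Orthogonality check:
  u_2 · u_1 = 0 (should be 0)
  u_3 · u_1 = 0 (should be 0)
  u_3 · u_2 = 0 (should be 0)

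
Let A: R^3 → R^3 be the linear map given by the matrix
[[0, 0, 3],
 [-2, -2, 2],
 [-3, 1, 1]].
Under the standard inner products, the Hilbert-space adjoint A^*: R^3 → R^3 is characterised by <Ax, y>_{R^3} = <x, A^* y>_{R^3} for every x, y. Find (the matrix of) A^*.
A^* = A^T =
[[0, -2, -3],
 [0, -2, 1],
 [3, 2, 1]]

For real matrices with standard dot products, the defining identity <Ax, y> = <x, A^* y> gives (Ax)^T y = x^T (A^*) y, i.e. x^T A^T y = x^T (A^*) y. Since this holds for all x, y, we must have A^* = A^T. Therefore
A^* =
[[0, -2, -3],
 [0, -2, 1],
 [3, 2, 1]].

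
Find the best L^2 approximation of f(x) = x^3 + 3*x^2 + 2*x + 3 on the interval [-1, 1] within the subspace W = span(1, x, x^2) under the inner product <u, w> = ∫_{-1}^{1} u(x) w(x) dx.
g(x) = 3*x^2 + 13*x/5 + 3

The best approximation g ∈ W is the orthogonal projection of f onto W. Writing g = a_0 + a_1 x + a_2 x^2, the coefficients solve the normal equations G · a = b where
  G_{ij} = <φ_i, φ_j> and b_i = <f, φ_i>, with φ_0 = 1, φ_1 = x, φ_2 = x^2.
G =
  [2, 0, 2/3]
  [0, 2/3, 0]
  [2/3, 0, 2/5],
b = (8, 26/15, 16/5).
Solving gives a_0 = 3, a_1 = 13/5, a_2 = 3, so
  g(x) = 3*x^2 + 13*x/5 + 3.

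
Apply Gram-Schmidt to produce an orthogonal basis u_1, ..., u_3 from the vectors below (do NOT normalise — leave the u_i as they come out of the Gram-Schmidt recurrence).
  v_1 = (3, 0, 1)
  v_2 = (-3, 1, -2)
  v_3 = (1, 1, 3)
Orthogonal basis:
  u_1 = (3, 0, 1)
  u_2 = (3/10, 1, -9/10)
  u_3 = (-11/19, 33/19, 33/19)

Apply the Gram-Schmidt recurrence
  u_1 = v_1
  u_i = v_i − Σ_{j<i} ((v_i · u_j) / (u_j · u_j)) · u_j.

Step by step this gives:
  u_1 = (3, 0, 1)
  u_2 = (3/10, 1, -9/10)
  u_3 = (-11/19, 33/19, 33/19)

Orthogonality check:
  u_2 · u_1 = 0 (should be 0)
  u_3 · u_1 = 0 (should be 0)
  u_3 · u_2 = 0 (should be 0)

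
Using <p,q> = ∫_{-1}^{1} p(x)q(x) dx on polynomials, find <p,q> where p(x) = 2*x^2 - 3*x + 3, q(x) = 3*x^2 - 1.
<p,q> = 16/15

Expand the product: p(x)·q(x) = 6*x^4 - 9*x^3 + 7*x^2 + 3*x - 3.
∫_{-1}^{1} of each monomial x^k gives [2/(k+1) if k even, 0 if k odd]. Integrating term-by-term (or equivalently evaluating the antiderivative F(x) = 6*x^5/5 - 9*x^4/4 + 7*x^3/3 + 3*x^2/2 - 3*x at the endpoints):
  F(1) − F(−1) = -13/60 − (-77/60) = 16/15.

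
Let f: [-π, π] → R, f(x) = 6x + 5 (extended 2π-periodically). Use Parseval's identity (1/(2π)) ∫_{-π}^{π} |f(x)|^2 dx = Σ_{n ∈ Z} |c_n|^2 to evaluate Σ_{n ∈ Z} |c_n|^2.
Σ |c_n|^2 = 12π^2 + 25

Expand and integrate term by term over [-π, π]:
  ∫ (6x)^2 dx = 36·(2π^3/3); ∫ 2·6·(5)·x dx = 0 (odd integrand); ∫ 5^2 dx = 25·2π.
So (1/(2π)) ∫_{-π}^{π} (6x + 5)^2 dx = 36π^2/3 + 25 = 12π^2 + 25.
Parseval ⇒ Σ |c_n|^2 = 12π^2 + 25.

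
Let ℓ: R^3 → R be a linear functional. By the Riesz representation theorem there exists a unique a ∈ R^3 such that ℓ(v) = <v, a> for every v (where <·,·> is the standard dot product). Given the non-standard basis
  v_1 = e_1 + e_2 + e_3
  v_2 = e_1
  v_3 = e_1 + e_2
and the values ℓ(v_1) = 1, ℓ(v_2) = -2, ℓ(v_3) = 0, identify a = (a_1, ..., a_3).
a = (-2, 2, 1)

Write a = (a_1, ..., a_3) in the standard basis. For each basis vector v_i, ℓ(v_i) = <v_i, a> is a linear equation in the a_j's. Collect the n equations into a matrix system V a = ℓ, where row i of V is v_i (expressed in the standard basis). Since V is invertible (lower-triangular with 1s on the diagonal, up to permutation), solve by back-substitution:
  V =
[[1, 1, 1],
 [1, 0, 0],
 [1, 1, 0]]
  V a = (1, -2, 0)
Solving gives a = (-2, 2, 1).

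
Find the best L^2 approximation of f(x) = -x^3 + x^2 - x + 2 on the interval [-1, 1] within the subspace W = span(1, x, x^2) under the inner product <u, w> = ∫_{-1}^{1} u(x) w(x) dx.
g(x) = x^2 - 8*x/5 + 2

The best approximation g ∈ W is the orthogonal projection of f onto W. Writing g = a_0 + a_1 x + a_2 x^2, the coefficients solve the normal equations G · a = b where
  G_{ij} = <φ_i, φ_j> and b_i = <f, φ_i>, with φ_0 = 1, φ_1 = x, φ_2 = x^2.
G =
  [2, 0, 2/3]
  [0, 2/3, 0]
  [2/3, 0, 2/5],
b = (14/3, -16/15, 26/15).
Solving gives a_0 = 2, a_1 = -8/5, a_2 = 1, so
  g(x) = x^2 - 8*x/5 + 2.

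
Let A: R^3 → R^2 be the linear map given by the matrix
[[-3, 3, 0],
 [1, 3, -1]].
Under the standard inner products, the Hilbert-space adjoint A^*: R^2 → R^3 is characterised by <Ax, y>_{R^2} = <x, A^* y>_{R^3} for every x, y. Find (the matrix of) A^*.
A^* = A^T =
[[-3, 1],
 [3, 3],
 [0, -1]]

For real matrices with standard dot products, the defining identity <Ax, y> = <x, A^* y> gives (Ax)^T y = x^T (A^*) y, i.e. x^T A^T y = x^T (A^*) y. Since this holds for all x, y, we must have A^* = A^T. Therefore
A^* =
[[-3, 1],
 [3, 3],
 [0, -1]].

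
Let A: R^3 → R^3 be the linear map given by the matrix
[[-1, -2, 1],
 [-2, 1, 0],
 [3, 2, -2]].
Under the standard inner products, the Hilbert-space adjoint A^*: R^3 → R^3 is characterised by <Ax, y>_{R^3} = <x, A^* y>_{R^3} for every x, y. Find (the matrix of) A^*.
A^* = A^T =
[[-1, -2, 3],
 [-2, 1, 2],
 [1, 0, -2]]

For real matrices with standard dot products, the defining identity <Ax, y> = <x, A^* y> gives (Ax)^T y = x^T (A^*) y, i.e. x^T A^T y = x^T (A^*) y. Since this holds for all x, y, we must have A^* = A^T. Therefore
A^* =
[[-1, -2, 3],
 [-2, 1, 2],
 [1, 0, -2]].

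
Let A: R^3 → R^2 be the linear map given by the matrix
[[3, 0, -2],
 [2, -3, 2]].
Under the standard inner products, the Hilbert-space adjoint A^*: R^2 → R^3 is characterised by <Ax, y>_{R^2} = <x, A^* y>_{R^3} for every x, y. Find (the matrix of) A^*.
A^* = A^T =
[[3, 2],
 [0, -3],
 [-2, 2]]

For real matrices with standard dot products, the defining identity <Ax, y> = <x, A^* y> gives (Ax)^T y = x^T (A^*) y, i.e. x^T A^T y = x^T (A^*) y. Since this holds for all x, y, we must have A^* = A^T. Therefore
A^* =
[[3, 2],
 [0, -3],
 [-2, 2]].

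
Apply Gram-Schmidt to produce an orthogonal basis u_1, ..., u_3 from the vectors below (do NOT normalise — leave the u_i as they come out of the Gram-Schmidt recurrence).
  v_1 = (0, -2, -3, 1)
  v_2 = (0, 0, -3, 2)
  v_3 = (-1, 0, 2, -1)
Orthogonal basis:
  u_1 = (0, -2, -3, 1)
  u_2 = (0, 11/7, -9/14, 17/14)
  u_3 = (-1, -6/61, 8/61, 12/61)

Apply the Gram-Schmidt recurrence
  u_1 = v_1
  u_i = v_i − Σ_{j<i} ((v_i · u_j) / (u_j · u_j)) · u_j.

Step by step this gives:
  u_1 = (0, -2, -3, 1)
  u_2 = (0, 11/7, -9/14, 17/14)
  u_3 = (-1, -6/61, 8/61, 12/61)

Orthogonality check:
  u_2 · u_1 = 0 (should be 0)
  u_3 · u_1 = 0 (should be 0)
  u_3 · u_2 = 0 (should be 0)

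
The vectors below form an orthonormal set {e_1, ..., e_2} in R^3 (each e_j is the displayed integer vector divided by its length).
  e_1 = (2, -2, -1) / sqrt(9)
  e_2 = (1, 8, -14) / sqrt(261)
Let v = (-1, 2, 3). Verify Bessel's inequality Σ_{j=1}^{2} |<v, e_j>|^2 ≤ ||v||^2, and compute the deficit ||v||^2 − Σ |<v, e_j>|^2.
Σ |<v, e_j>|^2 = 342/29; ||v||^2 = 14; deficit = 64/29

Write each e_j = u_j / sqrt(<u_j, u_j>) where u_j is the displayed integer vector. Then <v, e_j> = <v, u_j> / sqrt(<u_j, u_j>), so |<v, e_j>|^2 = <v, u_j>^2 / <u_j, u_j>.
Coefficients: <v, e_1> = -9/sqrt(9), <v, e_2> = -27/sqrt(261).
Square and sum: Σ |<v, e_j>|^2 = 342/29.
Compute ||v||^2 = v·v = 14.
Deficit = 14 − 342/29 = 64/29 ≥ 0, confirming Bessel's inequality. (The deficit equals ||v − Σ <v,e_j> e_j||^2, the squared distance from v to span{e_j}.)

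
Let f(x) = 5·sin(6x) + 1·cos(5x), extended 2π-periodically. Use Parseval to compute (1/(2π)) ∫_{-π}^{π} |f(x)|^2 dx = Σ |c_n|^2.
Σ |c_n|^2 = 13

Expand |f|^2 and use orthogonality of {sin(nx), cos(mx)} on [-π, π]:
  ∫_{-π}^{π} sin(nx)^2 dx = π, ∫ cos(mx)^2 dx = π, and cross terms integrate to 0.
So ∫_{-π}^{π} f(x)^2 dx = 5^2 · π + 1^2 · π = (25 + 1)π.
Divide by 2π: (25 + 1)/2 = 13.
By Parseval, this equals Σ |c_n|^2.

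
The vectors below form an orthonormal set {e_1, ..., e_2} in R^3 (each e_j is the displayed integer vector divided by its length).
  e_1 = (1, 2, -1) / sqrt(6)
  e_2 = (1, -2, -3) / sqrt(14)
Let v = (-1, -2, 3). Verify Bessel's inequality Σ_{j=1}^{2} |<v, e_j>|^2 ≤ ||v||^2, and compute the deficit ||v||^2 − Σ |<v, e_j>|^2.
Σ |<v, e_j>|^2 = 278/21; ||v||^2 = 14; deficit = 16/21

Write each e_j = u_j / sqrt(<u_j, u_j>) where u_j is the displayed integer vector. Then <v, e_j> = <v, u_j> / sqrt(<u_j, u_j>), so |<v, e_j>|^2 = <v, u_j>^2 / <u_j, u_j>.
Coefficients: <v, e_1> = -8/sqrt(6), <v, e_2> = -6/sqrt(14).
Square and sum: Σ |<v, e_j>|^2 = 278/21.
Compute ||v||^2 = v·v = 14.
Deficit = 14 − 278/21 = 16/21 ≥ 0, confirming Bessel's inequality. (The deficit equals ||v − Σ <v,e_j> e_j||^2, the squared distance from v to span{e_j}.)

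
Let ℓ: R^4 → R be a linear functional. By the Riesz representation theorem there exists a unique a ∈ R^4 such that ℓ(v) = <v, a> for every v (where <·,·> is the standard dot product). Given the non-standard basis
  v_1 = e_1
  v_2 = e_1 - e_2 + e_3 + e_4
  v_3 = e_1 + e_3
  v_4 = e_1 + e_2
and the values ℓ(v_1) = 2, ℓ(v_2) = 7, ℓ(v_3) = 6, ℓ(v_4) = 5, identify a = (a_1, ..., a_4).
a = (2, 3, 4, 4)

Write a = (a_1, ..., a_4) in the standard basis. For each basis vector v_i, ℓ(v_i) = <v_i, a> is a linear equation in the a_j's. Collect the n equations into a matrix system V a = ℓ, where row i of V is v_i (expressed in the standard basis). Since V is invertible (lower-triangular with 1s on the diagonal, up to permutation), solve by back-substitution:
  V =
[[1, 0, 0, 0],
 [1, -1, 1, 1],
 [1, 0, 1, 0],
 [1, 1, 0, 0]]
  V a = (2, 7, 6, 5)
Solving gives a = (2, 3, 4, 4).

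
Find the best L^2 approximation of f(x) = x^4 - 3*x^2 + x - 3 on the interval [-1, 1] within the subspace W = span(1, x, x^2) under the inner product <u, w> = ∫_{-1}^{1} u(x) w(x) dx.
g(x) = -15*x^2/7 + x - 108/35

The best approximation g ∈ W is the orthogonal projection of f onto W. Writing g = a_0 + a_1 x + a_2 x^2, the coefficients solve the normal equations G · a = b where
  G_{ij} = <φ_i, φ_j> and b_i = <f, φ_i>, with φ_0 = 1, φ_1 = x, φ_2 = x^2.
G =
  [2, 0, 2/3]
  [0, 2/3, 0]
  [2/3, 0, 2/5],
b = (-38/5, 2/3, -102/35).
Solving gives a_0 = -108/35, a_1 = 1, a_2 = -15/7, so
  g(x) = -15*x^2/7 + x - 108/35.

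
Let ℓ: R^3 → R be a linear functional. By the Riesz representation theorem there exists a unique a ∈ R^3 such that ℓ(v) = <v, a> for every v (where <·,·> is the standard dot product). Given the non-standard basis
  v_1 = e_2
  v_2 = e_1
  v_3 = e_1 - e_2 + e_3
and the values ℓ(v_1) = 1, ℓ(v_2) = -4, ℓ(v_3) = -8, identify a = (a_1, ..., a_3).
a = (-4, 1, -3)

Write a = (a_1, ..., a_3) in the standard basis. For each basis vector v_i, ℓ(v_i) = <v_i, a> is a linear equation in the a_j's. Collect the n equations into a matrix system V a = ℓ, where row i of V is v_i (expressed in the standard basis). Since V is invertible (lower-triangular with 1s on the diagonal, up to permutation), solve by back-substitution:
  V =
[[0, 1, 0],
 [1, 0, 0],
 [1, -1, 1]]
  V a = (1, -4, -8)
Solving gives a = (-4, 1, -3).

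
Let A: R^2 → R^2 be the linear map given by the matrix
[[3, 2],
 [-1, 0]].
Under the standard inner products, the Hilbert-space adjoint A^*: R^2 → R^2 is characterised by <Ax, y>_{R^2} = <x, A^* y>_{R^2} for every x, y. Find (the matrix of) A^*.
A^* = A^T =
[[3, -1],
 [2, 0]]

For real matrices with standard dot products, the defining identity <Ax, y> = <x, A^* y> gives (Ax)^T y = x^T (A^*) y, i.e. x^T A^T y = x^T (A^*) y. Since this holds for all x, y, we must have A^* = A^T. Therefore
A^* =
[[3, -1],
 [2, 0]].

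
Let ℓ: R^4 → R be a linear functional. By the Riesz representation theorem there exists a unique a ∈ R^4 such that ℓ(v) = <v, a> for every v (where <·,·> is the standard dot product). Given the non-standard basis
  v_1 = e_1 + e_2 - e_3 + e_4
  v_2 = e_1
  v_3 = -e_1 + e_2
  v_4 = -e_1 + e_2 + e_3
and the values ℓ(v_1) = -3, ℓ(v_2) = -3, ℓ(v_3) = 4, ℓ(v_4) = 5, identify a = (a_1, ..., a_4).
a = (-3, 1, 1, 0)

Write a = (a_1, ..., a_4) in the standard basis. For each basis vector v_i, ℓ(v_i) = <v_i, a> is a linear equation in the a_j's. Collect the n equations into a matrix system V a = ℓ, where row i of V is v_i (expressed in the standard basis). Since V is invertible (lower-triangular with 1s on the diagonal, up to permutation), solve by back-substitution:
  V =
[[1, 1, -1, 1],
 [1, 0, 0, 0],
 [-1, 1, 0, 0],
 [-1, 1, 1, 0]]
  V a = (-3, -3, 4, 5)
Solving gives a = (-3, 1, 1, 0).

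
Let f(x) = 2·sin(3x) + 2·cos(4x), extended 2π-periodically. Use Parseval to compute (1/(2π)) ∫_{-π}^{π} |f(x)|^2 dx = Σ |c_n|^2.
Σ |c_n|^2 = 4

Expand |f|^2 and use orthogonality of {sin(nx), cos(mx)} on [-π, π]:
  ∫_{-π}^{π} sin(nx)^2 dx = π, ∫ cos(mx)^2 dx = π, and cross terms integrate to 0.
So ∫_{-π}^{π} f(x)^2 dx = 2^2 · π + 2^2 · π = (4 + 4)π.
Divide by 2π: (4 + 4)/2 = 4.
By Parseval, this equals Σ |c_n|^2.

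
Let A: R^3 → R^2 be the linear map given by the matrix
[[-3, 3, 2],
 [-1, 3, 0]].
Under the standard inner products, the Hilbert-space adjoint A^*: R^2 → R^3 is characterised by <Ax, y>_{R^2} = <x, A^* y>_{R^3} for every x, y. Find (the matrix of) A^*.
A^* = A^T =
[[-3, -1],
 [3, 3],
 [2, 0]]

For real matrices with standard dot products, the defining identity <Ax, y> = <x, A^* y> gives (Ax)^T y = x^T (A^*) y, i.e. x^T A^T y = x^T (A^*) y. Since this holds for all x, y, we must have A^* = A^T. Therefore
A^* =
[[-3, -1],
 [3, 3],
 [2, 0]].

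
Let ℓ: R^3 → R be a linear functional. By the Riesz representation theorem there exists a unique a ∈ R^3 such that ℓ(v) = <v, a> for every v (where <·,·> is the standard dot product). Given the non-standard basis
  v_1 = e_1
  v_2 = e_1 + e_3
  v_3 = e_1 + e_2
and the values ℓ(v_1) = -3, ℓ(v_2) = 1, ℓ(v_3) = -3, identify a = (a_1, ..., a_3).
a = (-3, 0, 4)

Write a = (a_1, ..., a_3) in the standard basis. For each basis vector v_i, ℓ(v_i) = <v_i, a> is a linear equation in the a_j's. Collect the n equations into a matrix system V a = ℓ, where row i of V is v_i (expressed in the standard basis). Since V is invertible (lower-triangular with 1s on the diagonal, up to permutation), solve by back-substitution:
  V =
[[1, 0, 0],
 [1, 0, 1],
 [1, 1, 0]]
  V a = (-3, 1, -3)
Solving gives a = (-3, 0, 4).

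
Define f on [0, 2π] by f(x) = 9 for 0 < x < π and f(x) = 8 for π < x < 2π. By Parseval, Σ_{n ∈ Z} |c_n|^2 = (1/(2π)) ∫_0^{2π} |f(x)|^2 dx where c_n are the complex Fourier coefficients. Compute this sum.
Σ |c_n|^2 = 145/2

Parseval equates the L^2 energy of f (normalised by 1/(2π)) with the ℓ^2 sum of its Fourier coefficients: (1/(2π)) ∫_0^{2π} |f|^2 = Σ |c_n|^2.
Compute the left side: (1/(2π)) [∫_0^π 9^2 dx + ∫_π^{2π} 8^2 dx] = (1/(2π)) · (81π + 64π) = (81 + 64)/2 = 145/2.
So Σ_{n ∈ Z} |c_n|^2 = 145/2.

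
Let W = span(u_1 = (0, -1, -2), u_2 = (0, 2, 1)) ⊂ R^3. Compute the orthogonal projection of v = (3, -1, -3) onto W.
proj_W(v) = (0, -1, -3)

Set up U = [u_1 | ... | u_2] ∈ R^(3×2). The projector onto W = col(U) is P = U (U^T U)^(-1) U^T.
Compute U^T U =
  [5, -4]
  [-4, 5],
and U^T v = (7, -5).
Solve U^T U · c = U^T v for the coefficients: c = (5/3, 1/3). The projection is proj_W(v) = U c.
Check: (v - proj_W(v)) · u_1 = 0  (should be 0).
Check: (v - proj_W(v)) · u_2 = 0  (should be 0).
Result: proj_W(v) = (0, -1, -3).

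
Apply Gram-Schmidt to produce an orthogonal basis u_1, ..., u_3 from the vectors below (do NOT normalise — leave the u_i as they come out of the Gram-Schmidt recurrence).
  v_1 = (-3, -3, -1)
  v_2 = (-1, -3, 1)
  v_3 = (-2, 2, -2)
Orthogonal basis:
  u_1 = (-3, -3, -1)
  u_2 = (14/19, -24/19, 30/19)
  u_3 = (-6/11, 4/11, 6/11)

Apply the Gram-Schmidt recurrence
  u_1 = v_1
  u_i = v_i − Σ_{j<i} ((v_i · u_j) / (u_j · u_j)) · u_j.

Step by step this gives:
  u_1 = (-3, -3, -1)
  u_2 = (14/19, -24/19, 30/19)
  u_3 = (-6/11, 4/11, 6/11)

Orthogonality check:
  u_2 · u_1 = 0 (should be 0)
  u_3 · u_1 = 0 (should be 0)
  u_3 · u_2 = 0 (should be 0)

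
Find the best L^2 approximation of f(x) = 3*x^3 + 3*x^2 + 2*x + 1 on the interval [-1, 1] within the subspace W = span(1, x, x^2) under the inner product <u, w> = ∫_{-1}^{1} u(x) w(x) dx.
g(x) = 3*x^2 + 19*x/5 + 1

The best approximation g ∈ W is the orthogonal projection of f onto W. Writing g = a_0 + a_1 x + a_2 x^2, the coefficients solve the normal equations G · a = b where
  G_{ij} = <φ_i, φ_j> and b_i = <f, φ_i>, with φ_0 = 1, φ_1 = x, φ_2 = x^2.
G =
  [2, 0, 2/3]
  [0, 2/3, 0]
  [2/3, 0, 2/5],
b = (4, 38/15, 28/15).
Solving gives a_0 = 1, a_1 = 19/5, a_2 = 3, so
  g(x) = 3*x^2 + 19*x/5 + 1.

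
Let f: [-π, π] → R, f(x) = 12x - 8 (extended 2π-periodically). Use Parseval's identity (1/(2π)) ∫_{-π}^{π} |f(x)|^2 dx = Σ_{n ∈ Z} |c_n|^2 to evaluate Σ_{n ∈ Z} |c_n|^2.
Σ |c_n|^2 = 48π^2 + 64

Expand and integrate term by term over [-π, π]:
  ∫ (12x)^2 dx = 144·(2π^3/3); ∫ 2·12·(-8)·x dx = 0 (odd integrand); ∫ (-8)^2 dx = 64·2π.
So (1/(2π)) ∫_{-π}^{π} (12x - 8)^2 dx = 144π^2/3 + 64 = 48π^2 + 64.
Parseval ⇒ Σ |c_n|^2 = 48π^2 + 64.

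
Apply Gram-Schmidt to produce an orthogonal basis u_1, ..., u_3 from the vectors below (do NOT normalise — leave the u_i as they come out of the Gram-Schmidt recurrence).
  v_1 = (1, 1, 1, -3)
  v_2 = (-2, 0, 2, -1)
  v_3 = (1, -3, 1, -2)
Orthogonal basis:
  u_1 = (1, 1, 1, -3)
  u_2 = (-9/4, -1/4, 7/4, -1/4)
  u_3 = (26/33, -112/33, 14/33, -8/11)

Apply the Gram-Schmidt recurrence
  u_1 = v_1
  u_i = v_i − Σ_{j<i} ((v_i · u_j) / (u_j · u_j)) · u_j.

Step by step this gives:
  u_1 = (1, 1, 1, -3)
  u_2 = (-9/4, -1/4, 7/4, -1/4)
  u_3 = (26/33, -112/33, 14/33, -8/11)

Orthogonality check:
  u_2 · u_1 = 0 (should be 0)
  u_3 · u_1 = 0 (should be 0)
  u_3 · u_2 = 0 (should be 0)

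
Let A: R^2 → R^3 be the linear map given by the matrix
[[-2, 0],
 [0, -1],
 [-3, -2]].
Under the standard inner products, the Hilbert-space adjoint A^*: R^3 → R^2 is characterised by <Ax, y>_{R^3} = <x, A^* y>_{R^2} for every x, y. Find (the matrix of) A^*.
A^* = A^T =
[[-2, 0, -3],
 [0, -1, -2]]

For real matrices with standard dot products, the defining identity <Ax, y> = <x, A^* y> gives (Ax)^T y = x^T (A^*) y, i.e. x^T A^T y = x^T (A^*) y. Since this holds for all x, y, we must have A^* = A^T. Therefore
A^* =
[[-2, 0, -3],
 [0, -1, -2]].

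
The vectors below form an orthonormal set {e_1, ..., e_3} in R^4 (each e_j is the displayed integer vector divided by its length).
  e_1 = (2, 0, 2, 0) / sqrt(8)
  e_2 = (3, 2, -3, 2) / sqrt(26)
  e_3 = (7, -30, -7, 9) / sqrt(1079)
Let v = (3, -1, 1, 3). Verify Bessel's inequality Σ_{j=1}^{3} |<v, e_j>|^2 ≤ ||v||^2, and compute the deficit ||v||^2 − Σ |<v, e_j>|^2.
Σ |<v, e_j>|^2 = 1371/83; ||v||^2 = 20; deficit = 289/83

Write each e_j = u_j / sqrt(<u_j, u_j>) where u_j is the displayed integer vector. Then <v, e_j> = <v, u_j> / sqrt(<u_j, u_j>), so |<v, e_j>|^2 = <v, u_j>^2 / <u_j, u_j>.
Coefficients: <v, e_1> = 8/sqrt(8), <v, e_2> = 10/sqrt(26), <v, e_3> = 71/sqrt(1079).
Square and sum: Σ |<v, e_j>|^2 = 1371/83.
Compute ||v||^2 = v·v = 20.
Deficit = 20 − 1371/83 = 289/83 ≥ 0, confirming Bessel's inequality. (The deficit equals ||v − Σ <v,e_j> e_j||^2, the squared distance from v to span{e_j}.)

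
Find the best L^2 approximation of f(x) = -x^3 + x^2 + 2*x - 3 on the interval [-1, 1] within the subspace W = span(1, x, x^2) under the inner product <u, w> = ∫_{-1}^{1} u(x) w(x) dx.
g(x) = x^2 + 7*x/5 - 3

The best approximation g ∈ W is the orthogonal projection of f onto W. Writing g = a_0 + a_1 x + a_2 x^2, the coefficients solve the normal equations G · a = b where
  G_{ij} = <φ_i, φ_j> and b_i = <f, φ_i>, with φ_0 = 1, φ_1 = x, φ_2 = x^2.
G =
  [2, 0, 2/3]
  [0, 2/3, 0]
  [2/3, 0, 2/5],
b = (-16/3, 14/15, -8/5).
Solving gives a_0 = -3, a_1 = 7/5, a_2 = 1, so
  g(x) = x^2 + 7*x/5 - 3.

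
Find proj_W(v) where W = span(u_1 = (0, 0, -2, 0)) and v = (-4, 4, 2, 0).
proj_W(v) = (0, 0, 2, 0)

Set up U = [u_1 | ... | u_1] ∈ R^(4×1). The projector onto W = col(U) is P = U (U^T U)^(-1) U^T.
Compute U^T U =
  [4],
and U^T v = (-4).
Solve U^T U · c = U^T v for the coefficients: c = (-1). The projection is proj_W(v) = U c.
Check: (v - proj_W(v)) · u_1 = 0  (should be 0).
Result: proj_W(v) = (0, 0, 2, 0).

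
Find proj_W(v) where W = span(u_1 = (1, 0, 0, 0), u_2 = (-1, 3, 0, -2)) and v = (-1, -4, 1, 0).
proj_W(v) = (-1, -36/13, 0, 24/13)

Set up U = [u_1 | ... | u_2] ∈ R^(4×2). The projector onto W = col(U) is P = U (U^T U)^(-1) U^T.
Compute U^T U =
  [1, -1]
  [-1, 14],
and U^T v = (-1, -11).
Solve U^T U · c = U^T v for the coefficients: c = (-25/13, -12/13). The projection is proj_W(v) = U c.
Check: (v - proj_W(v)) · u_1 = 0  (should be 0).
Check: (v - proj_W(v)) · u_2 = 0  (should be 0).
Result: proj_W(v) = (-1, -36/13, 0, 24/13).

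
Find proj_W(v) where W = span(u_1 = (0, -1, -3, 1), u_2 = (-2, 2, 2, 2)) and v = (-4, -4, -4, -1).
proj_W(v) = (2/7, -11/7, -29/7, 1)

Set up U = [u_1 | ... | u_2] ∈ R^(4×2). The projector onto W = col(U) is P = U (U^T U)^(-1) U^T.
Compute U^T U =
  [11, -6]
  [-6, 16],
and U^T v = (15, -10).
Solve U^T U · c = U^T v for the coefficients: c = (9/7, -1/7). The projection is proj_W(v) = U c.
Check: (v - proj_W(v)) · u_1 = 0  (should be 0).
Check: (v - proj_W(v)) · u_2 = 0  (should be 0).
Result: proj_W(v) = (2/7, -11/7, -29/7, 1).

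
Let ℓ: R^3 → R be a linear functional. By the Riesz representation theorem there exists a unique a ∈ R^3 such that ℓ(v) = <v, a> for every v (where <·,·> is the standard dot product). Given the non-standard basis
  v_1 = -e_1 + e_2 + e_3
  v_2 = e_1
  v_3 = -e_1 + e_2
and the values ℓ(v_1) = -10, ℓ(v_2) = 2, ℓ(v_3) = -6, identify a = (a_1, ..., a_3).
a = (2, -4, -4)

Write a = (a_1, ..., a_3) in the standard basis. For each basis vector v_i, ℓ(v_i) = <v_i, a> is a linear equation in the a_j's. Collect the n equations into a matrix system V a = ℓ, where row i of V is v_i (expressed in the standard basis). Since V is invertible (lower-triangular with 1s on the diagonal, up to permutation), solve by back-substitution:
  V =
[[-1, 1, 1],
 [1, 0, 0],
 [-1, 1, 0]]
  V a = (-10, 2, -6)
Solving gives a = (2, -4, -4).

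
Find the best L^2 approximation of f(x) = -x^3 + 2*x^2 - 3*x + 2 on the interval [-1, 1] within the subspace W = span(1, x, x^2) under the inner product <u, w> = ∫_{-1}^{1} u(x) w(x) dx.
g(x) = 2*x^2 - 18*x/5 + 2

The best approximation g ∈ W is the orthogonal projection of f onto W. Writing g = a_0 + a_1 x + a_2 x^2, the coefficients solve the normal equations G · a = b where
  G_{ij} = <φ_i, φ_j> and b_i = <f, φ_i>, with φ_0 = 1, φ_1 = x, φ_2 = x^2.
G =
  [2, 0, 2/3]
  [0, 2/3, 0]
  [2/3, 0, 2/5],
b = (16/3, -12/5, 32/15).
Solving gives a_0 = 2, a_1 = -18/5, a_2 = 2, so
  g(x) = 2*x^2 - 18*x/5 + 2.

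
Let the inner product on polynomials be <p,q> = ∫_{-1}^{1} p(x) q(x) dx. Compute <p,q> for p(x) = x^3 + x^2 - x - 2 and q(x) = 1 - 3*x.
<p,q> = -38/15

Expand the product: p(x)·q(x) = -3*x^4 - 2*x^3 + 4*x^2 + 5*x - 2.
∫_{-1}^{1} of each monomial x^k gives [2/(k+1) if k even, 0 if k odd]. Integrating term-by-term (or equivalently evaluating the antiderivative F(x) = -3*x^5/5 - x^4/2 + 4*x^3/3 + 5*x^2/2 - 2*x at the endpoints):
  F(1) − F(−1) = 11/15 − (49/15) = -38/15.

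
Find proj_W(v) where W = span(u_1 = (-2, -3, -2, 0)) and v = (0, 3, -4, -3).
proj_W(v) = (2/17, 3/17, 2/17, 0)

Set up U = [u_1 | ... | u_1] ∈ R^(4×1). The projector onto W = col(U) is P = U (U^T U)^(-1) U^T.
Compute U^T U =
  [17],
and U^T v = (-1).
Solve U^T U · c = U^T v for the coefficients: c = (-1/17). The projection is proj_W(v) = U c.
Check: (v - proj_W(v)) · u_1 = 0  (should be 0).
Result: proj_W(v) = (2/17, 3/17, 2/17, 0).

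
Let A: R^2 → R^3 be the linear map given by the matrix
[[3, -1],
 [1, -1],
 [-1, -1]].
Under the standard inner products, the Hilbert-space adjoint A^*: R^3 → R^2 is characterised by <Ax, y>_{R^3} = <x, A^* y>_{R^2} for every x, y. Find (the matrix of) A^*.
A^* = A^T =
[[3, 1, -1],
 [-1, -1, -1]]

For real matrices with standard dot products, the defining identity <Ax, y> = <x, A^* y> gives (Ax)^T y = x^T (A^*) y, i.e. x^T A^T y = x^T (A^*) y. Since this holds for all x, y, we must have A^* = A^T. Therefore
A^* =
[[3, 1, -1],
 [-1, -1, -1]].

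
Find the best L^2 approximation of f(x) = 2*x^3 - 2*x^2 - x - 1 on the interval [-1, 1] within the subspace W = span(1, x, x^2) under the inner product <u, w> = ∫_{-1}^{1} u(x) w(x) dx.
g(x) = -2*x^2 + x/5 - 1

The best approximation g ∈ W is the orthogonal projection of f onto W. Writing g = a_0 + a_1 x + a_2 x^2, the coefficients solve the normal equations G · a = b where
  G_{ij} = <φ_i, φ_j> and b_i = <f, φ_i>, with φ_0 = 1, φ_1 = x, φ_2 = x^2.
G =
  [2, 0, 2/3]
  [0, 2/3, 0]
  [2/3, 0, 2/5],
b = (-10/3, 2/15, -22/15).
Solving gives a_0 = -1, a_1 = 1/5, a_2 = -2, so
  g(x) = -2*x^2 + x/5 - 1.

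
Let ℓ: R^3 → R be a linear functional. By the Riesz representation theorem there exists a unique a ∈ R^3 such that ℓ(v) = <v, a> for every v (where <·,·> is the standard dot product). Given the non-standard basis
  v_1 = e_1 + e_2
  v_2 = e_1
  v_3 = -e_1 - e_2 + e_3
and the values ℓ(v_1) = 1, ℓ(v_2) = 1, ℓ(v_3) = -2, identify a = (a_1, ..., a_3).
a = (1, 0, -1)

Write a = (a_1, ..., a_3) in the standard basis. For each basis vector v_i, ℓ(v_i) = <v_i, a> is a linear equation in the a_j's. Collect the n equations into a matrix system V a = ℓ, where row i of V is v_i (expressed in the standard basis). Since V is invertible (lower-triangular with 1s on the diagonal, up to permutation), solve by back-substitution:
  V =
[[1, 1, 0],
 [1, 0, 0],
 [-1, -1, 1]]
  V a = (1, 1, -2)
Solving gives a = (1, 0, -1).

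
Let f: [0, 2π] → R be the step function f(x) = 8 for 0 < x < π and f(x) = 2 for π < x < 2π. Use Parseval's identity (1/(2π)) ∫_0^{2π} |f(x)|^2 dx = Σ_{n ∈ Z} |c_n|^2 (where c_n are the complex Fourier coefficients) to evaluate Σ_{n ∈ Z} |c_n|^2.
Σ |c_n|^2 = 34

Parseval equates the L^2 energy of f (normalised by 1/(2π)) with the ℓ^2 sum of its Fourier coefficients: (1/(2π)) ∫_0^{2π} |f|^2 = Σ |c_n|^2.
Compute the left side: (1/(2π)) [∫_0^π 8^2 dx + ∫_π^{2π} 2^2 dx] = (1/(2π)) · (64π + 4π) = (64 + 4)/2 = 34.
So Σ_{n ∈ Z} |c_n|^2 = 34.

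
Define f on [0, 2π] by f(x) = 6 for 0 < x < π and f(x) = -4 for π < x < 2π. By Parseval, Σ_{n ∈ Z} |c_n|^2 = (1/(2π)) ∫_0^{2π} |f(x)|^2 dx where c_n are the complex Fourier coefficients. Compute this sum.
Σ |c_n|^2 = 26

Parseval equates the L^2 energy of f (normalised by 1/(2π)) with the ℓ^2 sum of its Fourier coefficients: (1/(2π)) ∫_0^{2π} |f|^2 = Σ |c_n|^2.
Compute the left side: (1/(2π)) [∫_0^π 6^2 dx + ∫_π^{2π} (-4)^2 dx] = (1/(2π)) · (36π + 16π) = (36 + 16)/2 = 26.
So Σ_{n ∈ Z} |c_n|^2 = 26.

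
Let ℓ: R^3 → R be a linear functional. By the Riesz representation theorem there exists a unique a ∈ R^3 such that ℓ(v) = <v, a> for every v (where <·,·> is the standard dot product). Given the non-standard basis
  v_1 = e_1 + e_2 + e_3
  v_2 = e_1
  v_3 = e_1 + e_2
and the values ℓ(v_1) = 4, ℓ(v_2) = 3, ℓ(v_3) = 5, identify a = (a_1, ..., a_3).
a = (3, 2, -1)

Write a = (a_1, ..., a_3) in the standard basis. For each basis vector v_i, ℓ(v_i) = <v_i, a> is a linear equation in the a_j's. Collect the n equations into a matrix system V a = ℓ, where row i of V is v_i (expressed in the standard basis). Since V is invertible (lower-triangular with 1s on the diagonal, up to permutation), solve by back-substitution:
  V =
[[1, 1, 1],
 [1, 0, 0],
 [1, 1, 0]]
  V a = (4, 3, 5)
Solving gives a = (3, 2, -1).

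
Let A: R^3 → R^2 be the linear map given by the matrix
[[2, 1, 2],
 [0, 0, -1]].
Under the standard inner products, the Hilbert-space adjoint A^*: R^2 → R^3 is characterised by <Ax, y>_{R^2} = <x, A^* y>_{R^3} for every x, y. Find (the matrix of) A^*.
A^* = A^T =
[[2, 0],
 [1, 0],
 [2, -1]]

For real matrices with standard dot products, the defining identity <Ax, y> = <x, A^* y> gives (Ax)^T y = x^T (A^*) y, i.e. x^T A^T y = x^T (A^*) y. Since this holds for all x, y, we must have A^* = A^T. Therefore
A^* =
[[2, 0],
 [1, 0],
 [2, -1]].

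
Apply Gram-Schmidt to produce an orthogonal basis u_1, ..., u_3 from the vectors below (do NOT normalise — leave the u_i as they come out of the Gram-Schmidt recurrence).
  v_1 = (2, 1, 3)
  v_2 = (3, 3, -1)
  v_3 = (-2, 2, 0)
Orthogonal basis:
  u_1 = (2, 1, 3)
  u_2 = (15/7, 18/7, -16/7)
  u_3 = (-42/23, 231/115, 63/115)

Apply the Gram-Schmidt recurrence
  u_1 = v_1
  u_i = v_i − Σ_{j<i} ((v_i · u_j) / (u_j · u_j)) · u_j.

Step by step this gives:
  u_1 = (2, 1, 3)
  u_2 = (15/7, 18/7, -16/7)
  u_3 = (-42/23, 231/115, 63/115)

Orthogonality check:
  u_2 · u_1 = 0 (should be 0)
  u_3 · u_1 = 0 (should be 0)
  u_3 · u_2 = 0 (should be 0)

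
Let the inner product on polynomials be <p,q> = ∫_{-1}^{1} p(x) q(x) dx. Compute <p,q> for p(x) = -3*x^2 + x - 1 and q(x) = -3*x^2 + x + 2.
<p,q> = -26/15

Expand the product: p(x)·q(x) = 9*x^4 - 6*x^3 - 2*x^2 + x - 2.
∫_{-1}^{1} of each monomial x^k gives [2/(k+1) if k even, 0 if k odd]. Integrating term-by-term (or equivalently evaluating the antiderivative F(x) = 9*x^5/5 - 3*x^4/2 - 2*x^3/3 + x^2/2 - 2*x at the endpoints):
  F(1) − F(−1) = -28/15 − (-2/15) = -26/15.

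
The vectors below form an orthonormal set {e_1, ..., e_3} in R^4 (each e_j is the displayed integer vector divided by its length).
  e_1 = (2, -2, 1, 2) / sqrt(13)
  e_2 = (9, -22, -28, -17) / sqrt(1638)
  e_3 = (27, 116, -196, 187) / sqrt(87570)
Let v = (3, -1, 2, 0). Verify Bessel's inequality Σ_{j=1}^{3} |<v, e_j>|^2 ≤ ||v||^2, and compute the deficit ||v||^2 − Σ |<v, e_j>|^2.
Σ |<v, e_j>|^2 = 6814/695; ||v||^2 = 14; deficit = 2916/695

Write each e_j = u_j / sqrt(<u_j, u_j>) where u_j is the displayed integer vector. Then <v, e_j> = <v, u_j> / sqrt(<u_j, u_j>), so |<v, e_j>|^2 = <v, u_j>^2 / <u_j, u_j>.
Coefficients: <v, e_1> = 10/sqrt(13), <v, e_2> = -7/sqrt(1638), <v, e_3> = -427/sqrt(87570).
Square and sum: Σ |<v, e_j>|^2 = 6814/695.
Compute ||v||^2 = v·v = 14.
Deficit = 14 − 6814/695 = 2916/695 ≥ 0, confirming Bessel's inequality. (The deficit equals ||v − Σ <v,e_j> e_j||^2, the squared distance from v to span{e_j}.)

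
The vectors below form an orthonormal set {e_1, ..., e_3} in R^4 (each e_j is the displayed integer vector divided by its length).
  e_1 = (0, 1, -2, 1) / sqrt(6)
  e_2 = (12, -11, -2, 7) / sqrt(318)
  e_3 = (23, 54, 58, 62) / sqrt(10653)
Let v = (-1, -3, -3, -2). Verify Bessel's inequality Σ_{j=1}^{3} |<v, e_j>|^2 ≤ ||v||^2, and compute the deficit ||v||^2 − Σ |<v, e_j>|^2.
Σ |<v, e_j>|^2 = 1514/67; ||v||^2 = 23; deficit = 27/67

Write each e_j = u_j / sqrt(<u_j, u_j>) where u_j is the displayed integer vector. Then <v, e_j> = <v, u_j> / sqrt(<u_j, u_j>), so |<v, e_j>|^2 = <v, u_j>^2 / <u_j, u_j>.
Coefficients: <v, e_1> = 1/sqrt(6), <v, e_2> = 13/sqrt(318), <v, e_3> = -483/sqrt(10653).
Square and sum: Σ |<v, e_j>|^2 = 1514/67.
Compute ||v||^2 = v·v = 23.
Deficit = 23 − 1514/67 = 27/67 ≥ 0, confirming Bessel's inequality. (The deficit equals ||v − Σ <v,e_j> e_j||^2, the squared distance from v to span{e_j}.)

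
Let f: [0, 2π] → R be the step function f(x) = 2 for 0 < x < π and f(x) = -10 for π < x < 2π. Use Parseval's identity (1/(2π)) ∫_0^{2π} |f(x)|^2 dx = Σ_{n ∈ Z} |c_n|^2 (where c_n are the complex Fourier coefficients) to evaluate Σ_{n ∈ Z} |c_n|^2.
Σ |c_n|^2 = 52

Parseval equates the L^2 energy of f (normalised by 1/(2π)) with the ℓ^2 sum of its Fourier coefficients: (1/(2π)) ∫_0^{2π} |f|^2 = Σ |c_n|^2.
Compute the left side: (1/(2π)) [∫_0^π 2^2 dx + ∫_π^{2π} (-10)^2 dx] = (1/(2π)) · (4π + 100π) = (4 + 100)/2 = 52.
So Σ_{n ∈ Z} |c_n|^2 = 52.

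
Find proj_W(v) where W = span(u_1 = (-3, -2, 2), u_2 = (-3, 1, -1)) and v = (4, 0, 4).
proj_W(v) = (4, -2, 2)

Set up U = [u_1 | ... | u_2] ∈ R^(3×2). The projector onto W = col(U) is P = U (U^T U)^(-1) U^T.
Compute U^T U =
  [17, 5]
  [5, 11],
and U^T v = (-4, -16).
Solve U^T U · c = U^T v for the coefficients: c = (2/9, -14/9). The projection is proj_W(v) = U c.
Check: (v - proj_W(v)) · u_1 = 0  (should be 0).
Check: (v - proj_W(v)) · u_2 = 0  (should be 0).
Result: proj_W(v) = (4, -2, 2).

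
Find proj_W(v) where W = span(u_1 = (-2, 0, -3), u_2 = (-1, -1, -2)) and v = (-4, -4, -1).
proj_W(v) = (-1, -3, -3)

Set up U = [u_1 | ... | u_2] ∈ R^(3×2). The projector onto W = col(U) is P = U (U^T U)^(-1) U^T.
Compute U^T U =
  [13, 8]
  [8, 6],
and U^T v = (11, 10).
Solve U^T U · c = U^T v for the coefficients: c = (-1, 3). The projection is proj_W(v) = U c.
Check: (v - proj_W(v)) · u_1 = 0  (should be 0).
Check: (v - proj_W(v)) · u_2 = 0  (should be 0).
Result: proj_W(v) = (-1, -3, -3).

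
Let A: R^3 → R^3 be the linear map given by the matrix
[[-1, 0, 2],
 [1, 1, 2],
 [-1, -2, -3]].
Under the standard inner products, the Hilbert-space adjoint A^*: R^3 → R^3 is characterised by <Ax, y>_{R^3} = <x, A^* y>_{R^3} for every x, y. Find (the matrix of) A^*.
A^* = A^T =
[[-1, 1, -1],
 [0, 1, -2],
 [2, 2, -3]]

For real matrices with standard dot products, the defining identity <Ax, y> = <x, A^* y> gives (Ax)^T y = x^T (A^*) y, i.e. x^T A^T y = x^T (A^*) y. Since this holds for all x, y, we must have A^* = A^T. Therefore
A^* =
[[-1, 1, -1],
 [0, 1, -2],
 [2, 2, -3]].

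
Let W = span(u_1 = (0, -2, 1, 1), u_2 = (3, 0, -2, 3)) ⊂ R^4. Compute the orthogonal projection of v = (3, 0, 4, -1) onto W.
proj_W(v) = (-45/131, -136/131, 98/131, 23/131)

Set up U = [u_1 | ... | u_2] ∈ R^(4×2). The projector onto W = col(U) is P = U (U^T U)^(-1) U^T.
Compute U^T U =
  [6, 1]
  [1, 22],
and U^T v = (3, -2).
Solve U^T U · c = U^T v for the coefficients: c = (68/131, -15/131). The projection is proj_W(v) = U c.
Check: (v - proj_W(v)) · u_1 = 0  (should be 0).
Check: (v - proj_W(v)) · u_2 = 0  (should be 0).
Result: proj_W(v) = (-45/131, -136/131, 98/131, 23/131).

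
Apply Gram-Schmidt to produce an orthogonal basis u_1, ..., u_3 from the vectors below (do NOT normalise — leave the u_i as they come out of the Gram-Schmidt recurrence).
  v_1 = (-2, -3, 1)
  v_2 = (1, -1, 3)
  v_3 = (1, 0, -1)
Orthogonal basis:
  u_1 = (-2, -3, 1)
  u_2 = (11/7, -1/7, 19/7)
  u_3 = (52/69, -91/138, -65/138)

Apply the Gram-Schmidt recurrence
  u_1 = v_1
  u_i = v_i − Σ_{j<i} ((v_i · u_j) / (u_j · u_j)) · u_j.

Step by step this gives:
  u_1 = (-2, -3, 1)
  u_2 = (11/7, -1/7, 19/7)
  u_3 = (52/69, -91/138, -65/138)

Orthogonality check:
  u_2 · u_1 = 0 (should be 0)
  u_3 · u_1 = 0 (should be 0)
  u_3 · u_2 = 0 (should be 0)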